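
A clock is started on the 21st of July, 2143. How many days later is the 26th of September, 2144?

433

Day-of-year of July 21, 2143: 202.
Day-of-year of September 26, 2144: 270.
2143 has 365 days, so 365 − 202 = 163 days remain in 2143.
Total: 163 + 270 = 433 days.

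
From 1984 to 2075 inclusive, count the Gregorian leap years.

23

Years divisible by 4: 1984, 1988, …, 2072 — 23 in all.
2000 is divisible by 400, so still leap.
No century exceptions apply. Count: 23.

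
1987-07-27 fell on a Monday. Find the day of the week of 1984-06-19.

Tuesday

Count forward from the earlier date (June 19, 1984) to the later (July 27, 1987):
June 19, 1984 → June 19, 1985: 365 days.
June 19, 1985 → June 19, 1986: 365 days.
June 19, 1986 → June 19, 1987: 365 days.
June 1987: 30 − 19 = 11 days remain.
July 1–27, 1987: 27 days.
Residual: 38 days.
Total: 1133 days.
1133 mod 7 = 6, so 6 days before Monday is Tuesday.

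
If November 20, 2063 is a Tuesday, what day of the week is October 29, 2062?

Count forward from the earlier date (October 29, 2062) to the later (November 20, 2063):
October 29, 2062 → October 29, 2063: 365 days.
October 2063: 31 − 29 = 2 days remain.
November 1–20, 2063: 20 days.
Residual: 22 days.
Total: 387 days.
387 mod 7 = 2, so 2 days before Tuesday is Sunday.

Sunday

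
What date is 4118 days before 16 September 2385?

8 June 2374

Count 4118 days before September 16, 2385:
From June 8, 2374 to June 8, 2385: 11 years, of which 3 contain a Feb 29 — 8×365 + 3×366 = 4018 days.
June 2385: 30 − 8 = 22 days remain.
Then July (31), August (31): 31 + 31 = 62 days.
September 1–16, 2385: 16 days.
Residual: 100 days.
Total: 4118 days.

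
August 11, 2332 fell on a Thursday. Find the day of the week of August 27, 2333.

August 11, 2332 → August 11, 2333: 365 days.
Within August 2333: 27 − 11 = 16 days.
Total: 381 days.
381 mod 7 = 3, so 3 days after Thursday is Sunday.

Sunday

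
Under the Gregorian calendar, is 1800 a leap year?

No

1800 is not a leap year (divisible by 100 but not 400).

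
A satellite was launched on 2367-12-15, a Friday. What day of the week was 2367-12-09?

Saturday

Count forward from the earlier date (December 9, 2367) to the later (December 15, 2367):
Within December 2367: 15 − 9 = 6 days.
6 mod 7 = 6, so 6 days before Friday is Saturday.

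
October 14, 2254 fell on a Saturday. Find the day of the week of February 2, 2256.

Day-of-year of October 14, 2254: 287.
Day-of-year of February 2, 2256: 33.
2254 has 365 days, so 365 − 287 = 78 days remain in 2254.
Full years: 2255: 365. Sum = 365.
Total: 78 + 365 + 33 = 476 days.
476 is a multiple of 7, so February 2, 2256 falls on the same weekday: Saturday.

Saturday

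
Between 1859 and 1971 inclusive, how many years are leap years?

27

Years divisible by 4: 1860, 1864, …, 1968 — 28 in all.
Of these, 1900 is divisible by 100 but not 400, so not leap.
Leap years: 28 − 1 = 27.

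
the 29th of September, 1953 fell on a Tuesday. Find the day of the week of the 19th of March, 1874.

Thursday

Count forward from the earlier date (March 19, 1874) to the later (September 29, 1953):
From March 19, 1874 to March 19, 1953: 79 years, of which 19 contain a Feb 29 — 60×365 + 19×366 = 28854 days.
(1900 is not a leap year (divisible by 100 but not 400).)
March 1953: 31 − 19 = 12 days remain.
Then April (30), May (31), June (30), July (31), August (31): 30 + 31 + 30 + 31 + 31 = 153 days.
September 1–29, 1953: 29 days.
Residual: 194 days.
Total: 29048 days.
29048 mod 7 = 5, so 5 days before Tuesday is Thursday.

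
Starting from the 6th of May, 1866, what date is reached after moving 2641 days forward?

the 29th of July, 1873

Count 2641 days after May 6, 1866:
Day-of-year of May 6, 1866: 126.
Day-of-year of July 29, 1873: 210.
1866 has 365 days, so 365 − 126 = 239 days remain in 1866.
Full years: 1867: 365; 1868: 366; 1869: 365; 1870: 365; 1871: 365; 1872: 366. Sum = 2192.
Total: 239 + 2192 + 210 = 2641 days.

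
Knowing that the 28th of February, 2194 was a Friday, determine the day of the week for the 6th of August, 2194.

February 2194: 28 − 28 = 0 days remain (2194 is not a leap year, so February has 28 days).
Then March (31), April (30), May (31), June (30), July (31): 31 + 30 + 31 + 30 + 31 = 153 days.
August 1–6, 2194: 6 days.
Total: 0 + 153 + 6 = 159 days.
159 mod 7 = 5, so 5 days after Friday is Wednesday.

Wednesday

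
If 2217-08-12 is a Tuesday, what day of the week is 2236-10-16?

Day-of-year of August 12, 2217: 224.
Day-of-year of October 16, 2236: 290.
2217 has 365 days, so 365 − 224 = 141 days remain in 2217.
Full years 2218–2235: 14 common + 4 leap = 14×365 + 4×366 = 6574 days.
Total: 141 + 6574 + 290 = 7005 days.
7005 mod 7 = 5, so 5 days after Tuesday is Sunday.

Sunday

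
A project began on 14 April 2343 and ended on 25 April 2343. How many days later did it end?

Within April 2343: 25 − 14 = 11 days.

11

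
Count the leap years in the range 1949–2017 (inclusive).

17

Years divisible by 4: 1952, 1956, …, 2016 — 17 in all.
2000 is divisible by 400, so still leap.
No century exceptions apply. Count: 17.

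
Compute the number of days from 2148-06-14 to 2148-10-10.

June 2148: 30 − 14 = 16 days remain.
Then July (31), August (31), September (30): 31 + 31 + 30 = 92 days.
October 1–10, 2148: 10 days.
Total: 16 + 92 + 10 = 118 days.

118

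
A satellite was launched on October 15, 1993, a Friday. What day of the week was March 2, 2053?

From October 15, 1993 to October 15, 2052: 59 years, of which 15 contain a Feb 29 — 44×365 + 15×366 = 21550 days.
(2000 is a leap year (divisible by 400).)
October 2052: 31 − 15 = 16 days remain.
Then November (30), December (31), January (31), February 2053 (28): 30 + 31 + 31 + 28 = 120 days.
March 1–2, 2053: 2 days.
Residual: 138 days.
Total: 21688 days.
21688 mod 7 = 2, so 2 days after Friday is Sunday.

Sunday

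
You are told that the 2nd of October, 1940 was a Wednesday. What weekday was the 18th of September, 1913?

Thursday

Count forward from the earlier date (September 18, 1913) to the later (October 2, 1940):
From September 18, 1913 to September 18, 1940: 27 years, of which 7 contain a Feb 29 — 20×365 + 7×366 = 9862 days.
September 1940: 30 − 18 = 12 days remain.
October 1–2, 1940: 2 days.
Residual: 14 days.
Total: 9876 days.
9876 mod 7 = 6, so 6 days before Wednesday is Thursday.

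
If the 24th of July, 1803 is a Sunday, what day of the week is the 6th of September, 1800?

Count forward from the earlier date (September 6, 1800) to the later (July 24, 1803):
Day-of-year of September 6, 1800: 249.
Day-of-year of July 24, 1803: 205.
1800 has 365 days, so 365 − 249 = 116 days remain in 1800.
Full years: 1801: 365; 1802: 365. Sum = 730.
Total: 116 + 730 + 205 = 1051 days.
1051 mod 7 = 1, so 1 day before Sunday is Saturday.

Saturday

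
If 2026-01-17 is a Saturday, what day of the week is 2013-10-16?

Wednesday

Count forward from the earlier date (October 16, 2013) to the later (January 17, 2026):
Day-of-year of October 16, 2013: 289.
Day-of-year of January 17, 2026: 17.
2013 has 365 days, so 365 − 289 = 76 days remain in 2013.
Full years 2014–2025: 9 common + 3 leap = 9×365 + 3×366 = 4383 days.
Total: 76 + 4383 + 17 = 4476 days.
4476 mod 7 = 3, so 3 days before Saturday is Wednesday.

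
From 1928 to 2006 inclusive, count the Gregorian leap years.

20

Years divisible by 4: 1928, 1932, …, 2004 — 20 in all.
2000 is divisible by 400, so still leap.
No century exceptions apply. Count: 20.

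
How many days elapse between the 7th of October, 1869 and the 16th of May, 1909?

14465

Day-of-year of October 7, 1869: 280.
Day-of-year of May 16, 1909: 136.
1869 has 365 days, so 365 − 280 = 85 days remain in 1869.
Full years 1870–1908: 30 common + 9 leap = 30×365 + 9×366 = 14244 days.
Total: 85 + 14244 + 136 = 14465 days.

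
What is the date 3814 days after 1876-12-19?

1887-05-30

Count 3814 days after December 19, 1876:
From December 19, 1876 to December 19, 1886: 10 years, of which 2 contain a Feb 29 — 8×365 + 2×366 = 3652 days.
December 1886: 31 − 19 = 12 days remain.
Then January (31), February 1887 (28), March (31), April (30): 31 + 28 + 31 + 30 = 120 days.
May 1–30, 1887: 30 days.
Residual: 162 days.
Total: 3814 days.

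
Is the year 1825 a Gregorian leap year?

No

1825 is not a leap year.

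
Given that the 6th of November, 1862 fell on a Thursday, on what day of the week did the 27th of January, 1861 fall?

Count forward from the earlier date (January 27, 1861) to the later (November 6, 1862):
January 27, 1861 → January 27, 1862: 365 days.
January 1862: 31 − 27 = 4 days remain.
Then 9 full months totalling 273 days.
November 1–6, 1862: 6 days.
Residual: 283 days.
Total: 648 days.
648 mod 7 = 4, so 4 days before Thursday is Sunday.

Sunday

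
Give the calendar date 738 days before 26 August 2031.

18 August 2029

Count 738 days before August 26, 2031:
August 18, 2029 → August 18, 2030: 365 days.
August 18, 2030 → August 18, 2031: 365 days.
Within August 2031: 26 − 18 = 8 days.
Total: 738 days.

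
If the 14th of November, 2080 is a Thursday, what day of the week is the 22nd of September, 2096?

Day-of-year of November 14, 2080: 319.
Day-of-year of September 22, 2096: 266.
2080 has 366 days, so 366 − 319 = 47 days remain in 2080.
Full years 2081–2095: 12 common + 3 leap = 12×365 + 3×366 = 5478 days.
Total: 47 + 5478 + 266 = 5791 days.
5791 mod 7 = 2, so 2 days after Thursday is Saturday.

Saturday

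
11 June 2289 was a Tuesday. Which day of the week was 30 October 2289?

June 2289: 30 − 11 = 19 days remain.
Then July (31), August (31), September (30): 31 + 31 + 30 = 92 days.
October 1–30, 2289: 30 days.
Total: 19 + 92 + 30 = 141 days.
141 mod 7 = 1, so 1 day after Tuesday is Wednesday.

Wednesday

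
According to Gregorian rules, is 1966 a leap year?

No

1966 is not a leap year.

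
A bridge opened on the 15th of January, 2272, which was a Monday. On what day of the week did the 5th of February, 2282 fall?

Day-of-year of January 15, 2272: 15.
Day-of-year of February 5, 2282: 36.
2272 has 366 days, so 366 − 15 = 351 days remain in 2272.
Full years 2273–2281: 7 common + 2 leap = 7×365 + 2×366 = 3287 days.
Total: 351 + 3287 + 36 = 3674 days.
3674 mod 7 = 6, so 6 days after Monday is Sunday.

Sunday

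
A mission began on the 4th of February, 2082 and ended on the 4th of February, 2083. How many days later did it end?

365

Day-of-year of February 4, 2082: 35.
Day-of-year of February 4, 2083: 35.
2082 has 365 days, so 365 − 35 = 330 days remain in 2082.
Total: 330 + 35 = 365 days.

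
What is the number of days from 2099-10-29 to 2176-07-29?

28032

Day-of-year of October 29, 2099: 302.
Day-of-year of July 29, 2176: 211.
2099 has 365 days, so 365 − 302 = 63 days remain in 2099.
Full years 2100–2175: 58 common + 18 leap = 58×365 + 18×366 = 27758 days.
Total: 63 + 27758 + 211 = 28032 days.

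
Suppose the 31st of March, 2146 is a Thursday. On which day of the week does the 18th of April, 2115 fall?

Count forward from the earlier date (April 18, 2115) to the later (March 31, 2146):
Day-of-year of April 18, 2115: 108.
Day-of-year of March 31, 2146: 90.
2115 has 365 days, so 365 − 108 = 257 days remain in 2115.
Full years 2116–2145: 22 common + 8 leap = 22×365 + 8×366 = 10958 days.
Total: 257 + 10958 + 90 = 11305 days.
11305 is a multiple of 7, so the 18th of April, 2115 falls on the same weekday: Thursday.

Thursday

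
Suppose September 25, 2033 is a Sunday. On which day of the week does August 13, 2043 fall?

Thursday

Day-of-year of September 25, 2033: 268.
Day-of-year of August 13, 2043: 225.
2033 has 365 days, so 365 − 268 = 97 days remain in 2033.
Full years 2034–2042: 7 common + 2 leap = 7×365 + 2×366 = 3287 days.
Total: 97 + 3287 + 225 = 3609 days.
3609 mod 7 = 4, so 4 days after Sunday is Thursday.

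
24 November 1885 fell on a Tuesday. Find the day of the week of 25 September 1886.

Saturday

Day-of-year of November 24, 1885: 328.
Day-of-year of September 25, 1886: 268.
1885 has 365 days, so 365 − 328 = 37 days remain in 1885.
Total: 37 + 268 = 305 days.
305 mod 7 = 4, so 4 days after Tuesday is Saturday.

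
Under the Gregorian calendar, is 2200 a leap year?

No

2200 is not a leap year (divisible by 100 but not 400).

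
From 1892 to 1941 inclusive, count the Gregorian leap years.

Years divisible by 4: 1892, 1896, …, 1940 — 13 in all.
Of these, 1900 is divisible by 100 but not 400, so not leap.
Leap years: 13 − 1 = 12.

12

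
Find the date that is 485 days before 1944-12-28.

1943-08-31

Count 485 days before December 28, 1944:
Day-of-year of August 31, 1943: 243.
Day-of-year of December 28, 1944: 363.
1943 has 365 days, so 365 − 243 = 122 days remain in 1943.
Total: 122 + 363 = 485 days.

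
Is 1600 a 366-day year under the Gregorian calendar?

Yes

1600 is a leap year (divisible by 400).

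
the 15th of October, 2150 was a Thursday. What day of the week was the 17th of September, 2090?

Count forward from the earlier date (September 17, 2090) to the later (October 15, 2150):
Day-of-year of September 17, 2090: 260.
Day-of-year of October 15, 2150: 288.
2090 has 365 days, so 365 − 260 = 105 days remain in 2090.
Full years 2091–2149: 45 common + 14 leap = 45×365 + 14×366 = 21549 days.
Total: 105 + 21549 + 288 = 21942 days.
21942 mod 7 = 4, so 4 days before Thursday is Sunday.

Sunday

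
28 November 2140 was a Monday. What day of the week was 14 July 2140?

Count forward from the earlier date (July 14, 2140) to the later (November 28, 2140):
July 2140: 31 − 14 = 17 days remain.
Then August (31), September (30), October (31): 31 + 30 + 31 = 92 days.
November 1–28, 2140: 28 days.
Total: 17 + 92 + 28 = 137 days.
137 mod 7 = 4, so 4 days before Monday is Thursday.

Thursday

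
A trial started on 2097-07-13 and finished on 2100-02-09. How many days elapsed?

941

Day-of-year of July 13, 2097: 194.
Day-of-year of February 9, 2100: 40.
2097 has 365 days, so 365 − 194 = 171 days remain in 2097.
Full years: 2098: 365; 2099: 365. Sum = 730.
Total: 171 + 730 + 40 = 941 days.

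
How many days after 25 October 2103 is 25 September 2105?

October 2103: 31 − 25 = 6 days remain.
Then 22 full months totalling 670 days.
September 1–25, 2105: 25 days.
Total: 6 + 670 + 25 = 701 days.

701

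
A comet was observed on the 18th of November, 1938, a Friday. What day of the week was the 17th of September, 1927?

Saturday

Count forward from the earlier date (September 17, 1927) to the later (November 18, 1938):
Day-of-year of September 17, 1927: 260.
Day-of-year of November 18, 1938: 322.
1927 has 365 days, so 365 − 260 = 105 days remain in 1927.
Full years 1928–1937: 7 common + 3 leap = 7×365 + 3×366 = 3653 days.
Total: 105 + 3653 + 322 = 4080 days.
4080 mod 7 = 6, so 6 days before Friday is Saturday.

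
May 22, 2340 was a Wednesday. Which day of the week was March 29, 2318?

Count forward from the earlier date (March 29, 2318) to the later (May 22, 2340):
Day-of-year of March 29, 2318: 88.
Day-of-year of May 22, 2340: 143.
2318 has 365 days, so 365 − 88 = 277 days remain in 2318.
Full years 2319–2339: 16 common + 5 leap = 16×365 + 5×366 = 7670 days.
Total: 277 + 7670 + 143 = 8090 days.
8090 mod 7 = 5, so 5 days before Wednesday is Friday.

Friday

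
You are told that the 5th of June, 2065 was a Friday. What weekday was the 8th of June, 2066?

June 2065: 30 − 5 = 25 days remain.
Then 11 full months totalling 335 days.
June 1–8, 2066: 8 days.
Total: 25 + 335 + 8 = 368 days.
368 mod 7 = 4, so 4 days after Friday is Tuesday.

Tuesday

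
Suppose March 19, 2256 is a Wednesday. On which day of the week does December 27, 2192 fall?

Thursday

Count forward from the earlier date (December 27, 2192) to the later (March 19, 2256):
From December 27, 2192 to December 27, 2255: 63 years, of which 14 contain a Feb 29 — 49×365 + 14×366 = 23009 days.
(2200 is not a leap year (divisible by 100 but not 400).)
December 2255: 31 − 27 = 4 days remain.
Then January (31), February 2256 (29): 31 + 29 = 60 days.
March 1–19, 2256: 19 days.
Residual: 83 days.
Total: 23092 days.
23092 mod 7 = 6, so 6 days before Wednesday is Thursday.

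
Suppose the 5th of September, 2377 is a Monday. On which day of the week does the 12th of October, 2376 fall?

Count forward from the earlier date (October 12, 2376) to the later (September 5, 2377):
October 2376: 31 − 12 = 19 days remain.
Then 10 full months totalling 304 days.
September 1–5, 2377: 5 days.
Total: 19 + 304 + 5 = 328 days.
328 mod 7 = 6, so 6 days before Monday is Tuesday.

Tuesday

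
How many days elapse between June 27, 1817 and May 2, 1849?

Day-of-year of June 27, 1817: 178.
Day-of-year of May 2, 1849: 122.
1817 has 365 days, so 365 − 178 = 187 days remain in 1817.
Full years 1818–1848: 23 common + 8 leap = 23×365 + 8×366 = 11323 days.
Total: 187 + 11323 + 122 = 11632 days.

11632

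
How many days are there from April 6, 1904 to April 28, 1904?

22

Within April 1904: 28 − 6 = 22 days.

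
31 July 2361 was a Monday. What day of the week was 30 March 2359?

Count forward from the earlier date (March 30, 2359) to the later (July 31, 2361):
March 30, 2359 → March 30, 2360: 366 days (2360 is a leap year).
March 30, 2360 → March 30, 2361: 365 days.
March 2361: 31 − 30 = 1 day remains.
Then April (30), May (31), June (30): 30 + 31 + 30 = 91 days.
July 1–31, 2361: 31 days.
Residual: 123 days.
Total: 854 days.
854 is a multiple of 7, so 30 March 2359 falls on the same weekday: Monday.

Monday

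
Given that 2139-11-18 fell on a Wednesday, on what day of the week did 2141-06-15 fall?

Thursday

Day-of-year of November 18, 2139: 322.
Day-of-year of June 15, 2141: 166.
2139 has 365 days, so 365 − 322 = 43 days remain in 2139.
Full years: 2140: 366. Sum = 366.
Total: 43 + 366 + 166 = 575 days.
575 mod 7 = 1, so 1 day after Wednesday is Thursday.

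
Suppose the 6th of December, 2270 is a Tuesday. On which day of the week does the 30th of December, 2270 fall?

Within December 2270: 30 − 6 = 24 days.
24 mod 7 = 3, so 3 days after Tuesday is Friday.

Friday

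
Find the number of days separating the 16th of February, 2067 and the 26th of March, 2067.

38

February 2067: 28 − 16 = 12 days remain (2067 is not a leap year, so February has 28 days).
March 1–26, 2067: 26 days.
Total: 12 + 26 = 38 days.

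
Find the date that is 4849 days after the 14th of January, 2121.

the 25th of April, 2134

Count 4849 days after January 14, 2121:
From January 14, 2121 to January 14, 2134: 13 years, of which 3 contain a Feb 29 — 10×365 + 3×366 = 4748 days.
January 2134: 31 − 14 = 17 days remain.
Then February 2134 (28), March (31): 28 + 31 = 59 days.
April 1–25, 2134: 25 days.
Residual: 101 days.
Total: 4849 days.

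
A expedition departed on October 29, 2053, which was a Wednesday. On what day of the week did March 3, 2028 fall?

Friday

Count forward from the earlier date (March 3, 2028) to the later (October 29, 2053):
From March 3, 2028 to March 3, 2053: 25 years, of which 6 contain a Feb 29 — 19×365 + 6×366 = 9131 days.
March 2053: 31 − 3 = 28 days remain.
Then April (30), May (31), June (30), July (31), August (31), September (30): 30 + 31 + 30 + 31 + 31 + 30 = 183 days.
October 1–29, 2053: 29 days.
Residual: 240 days.
Total: 9371 days.
9371 mod 7 = 5, so 5 days before Wednesday is Friday.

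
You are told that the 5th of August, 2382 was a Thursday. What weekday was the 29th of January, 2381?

Count forward from the earlier date (January 29, 2381) to the later (August 5, 2382):
January 29, 2381 → January 29, 2382: 365 days.
January 2382: 31 − 29 = 2 days remain.
Then February 2382 (28), March (31), April (30), May (31), June (30), July (31): 28 + 31 + 30 + 31 + 30 + 31 = 181 days.
August 1–5, 2382: 5 days.
Residual: 188 days.
Total: 553 days.
553 is a multiple of 7, so the 29th of January, 2381 falls on the same weekday: Thursday.

Thursday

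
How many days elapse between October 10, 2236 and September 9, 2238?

699

October 2236: 31 − 10 = 21 days remain.
Then 22 full months totalling 669 days.
September 1–9, 2238: 9 days.
Total: 21 + 669 + 9 = 699 days.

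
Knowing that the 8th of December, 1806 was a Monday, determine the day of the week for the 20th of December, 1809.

Wednesday

Day-of-year of December 8, 1806: 342.
Day-of-year of December 20, 1809: 354.
1806 has 365 days, so 365 − 342 = 23 days remain in 1806.
Full years: 1807: 365; 1808: 366. Sum = 731.
Total: 23 + 731 + 354 = 1108 days.
1108 mod 7 = 2, so 2 days after Monday is Wednesday.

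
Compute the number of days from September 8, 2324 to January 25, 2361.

13288

Day-of-year of September 8, 2324: 252.
Day-of-year of January 25, 2361: 25.
2324 has 366 days, so 366 − 252 = 114 days remain in 2324.
Full years 2325–2360: 27 common + 9 leap = 27×365 + 9×366 = 13149 days.
Total: 114 + 13149 + 25 = 13288 days.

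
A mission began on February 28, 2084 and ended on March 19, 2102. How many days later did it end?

6593

From February 28, 2084 to February 28, 2102: 18 years, of which 4 contain a Feb 29 — 14×365 + 4×366 = 6574 days.
(2100 is not a leap year (divisible by 100 but not 400).)
February 2102: 28 − 28 = 0 days remain (2102 is not a leap year, so February has 28 days).
March 1–19, 2102: 19 days.
Residual: 19 days.
Total: 6593 days.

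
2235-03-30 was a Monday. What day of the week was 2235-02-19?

Count forward from the earlier date (February 19, 2235) to the later (March 30, 2235):
February 2235: 28 − 19 = 9 days remain (2235 is not a leap year, so February has 28 days).
March 1–30, 2235: 30 days.
Total: 9 + 30 = 39 days.
39 mod 7 = 4, so 4 days before Monday is Thursday.

Thursday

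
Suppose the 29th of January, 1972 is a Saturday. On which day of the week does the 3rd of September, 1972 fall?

Sunday

January 1972: 31 − 29 = 2 days remain.
Then February 1972 (29), March (31), April (30), May (31), June (30), July (31), August (31): 29 + 31 + 30 + 31 + 30 + 31 + 31 = 213 days.
September 1–3, 1972: 3 days.
Total: 2 + 213 + 3 = 218 days.
218 mod 7 = 1, so 1 day after Saturday is Sunday.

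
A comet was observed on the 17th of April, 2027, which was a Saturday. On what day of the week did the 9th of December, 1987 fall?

Count forward from the earlier date (December 9, 1987) to the later (April 17, 2027):
From December 9, 1987 to December 9, 2026: 39 years, of which 10 contain a Feb 29 — 29×365 + 10×366 = 14245 days.
(2000 is a leap year (divisible by 400).)
December 2026: 31 − 9 = 22 days remain.
Then January (31), February 2027 (28), March (31): 31 + 28 + 31 = 90 days.
April 1–17, 2027: 17 days.
Residual: 129 days.
Total: 14374 days.
14374 mod 7 = 3, so 3 days before Saturday is Wednesday.

Wednesday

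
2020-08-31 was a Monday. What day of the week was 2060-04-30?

Friday

From August 31, 2020 to August 31, 2059: 39 years, of which 9 contain a Feb 29 — 30×365 + 9×366 = 14244 days.
August 2059: 31 − 31 = 0 days remain.
Then September (30), October (31), November (30), December (31), January (31), February 2060 (29), March (31): 30 + 31 + 30 + 31 + 31 + 29 + 31 = 213 days.
April 1–30, 2060: 30 days.
Residual: 243 days.
Total: 14487 days.
14487 mod 7 = 4, so 4 days after Monday is Friday.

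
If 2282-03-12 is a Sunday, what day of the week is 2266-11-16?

Count forward from the earlier date (November 16, 2266) to the later (March 12, 2282):
Day-of-year of November 16, 2266: 320.
Day-of-year of March 12, 2282: 71.
2266 has 365 days, so 365 − 320 = 45 days remain in 2266.
Full years 2267–2281: 11 common + 4 leap = 11×365 + 4×366 = 5479 days.
Total: 45 + 5479 + 71 = 5595 days.
5595 mod 7 = 2, so 2 days before Sunday is Friday.

Friday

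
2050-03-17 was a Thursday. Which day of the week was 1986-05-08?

Thursday

Count forward from the earlier date (May 8, 1986) to the later (March 17, 2050):
From May 8, 1986 to May 8, 2049: 63 years, of which 16 contain a Feb 29 — 47×365 + 16×366 = 23011 days.
(2000 is a leap year (divisible by 400).)
May 2049: 31 − 8 = 23 days remain.
Then 9 full months totalling 273 days.
March 1–17, 2050: 17 days.
Residual: 313 days.
Total: 23324 days.
23324 is a multiple of 7, so 1986-05-08 falls on the same weekday: Thursday.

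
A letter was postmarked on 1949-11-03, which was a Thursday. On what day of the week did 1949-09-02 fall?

Count forward from the earlier date (September 2, 1949) to the later (November 3, 1949):
September 1949: 30 − 2 = 28 days remain.
Then October (31): 31 days.
November 1–3, 1949: 3 days.
Total: 28 + 31 + 3 = 62 days.
62 mod 7 = 6, so 6 days before Thursday is Friday.

Friday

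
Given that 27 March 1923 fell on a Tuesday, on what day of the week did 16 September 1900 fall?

Count forward from the earlier date (September 16, 1900) to the later (March 27, 1923):
From September 16, 1900 to September 16, 1922: 22 years, of which 5 contain a Feb 29 — 17×365 + 5×366 = 8035 days.
September 1922: 30 − 16 = 14 days remain.
Then October (31), November (30), December (31), January (31), February 1923 (28): 31 + 30 + 31 + 31 + 28 = 151 days.
March 1–27, 1923: 27 days.
Residual: 192 days.
Total: 8227 days.
8227 mod 7 = 2, so 2 days before Tuesday is Sunday.

Sunday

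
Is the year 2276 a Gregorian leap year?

2276 is a leap year.

Yes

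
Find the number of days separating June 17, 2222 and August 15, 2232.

3712

Day-of-year of June 17, 2222: 168.
Day-of-year of August 15, 2232: 228.
2222 has 365 days, so 365 − 168 = 197 days remain in 2222.
Full years 2223–2231: 7 common + 2 leap = 7×365 + 2×366 = 3287 days.
Total: 197 + 3287 + 228 = 3712 days.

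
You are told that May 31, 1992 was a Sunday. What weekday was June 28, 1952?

Saturday

Count forward from the earlier date (June 28, 1952) to the later (May 31, 1992):
From June 28, 1952 to June 28, 1991: 39 years, of which 9 contain a Feb 29 — 30×365 + 9×366 = 14244 days.
June 1991: 30 − 28 = 2 days remain.
Then 10 full months totalling 305 days.
May 1–31, 1992: 31 days.
Residual: 338 days.
Total: 14582 days.
14582 mod 7 = 1, so 1 day before Sunday is Saturday.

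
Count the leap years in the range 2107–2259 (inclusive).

Years divisible by 4: 2108, 2112, …, 2256 — 38 in all.
Of these, 2200 is divisible by 100 but not 400, so not leap.
Leap years: 38 − 1 = 37.

37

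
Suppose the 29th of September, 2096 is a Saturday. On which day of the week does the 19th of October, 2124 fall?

Thursday

From September 29, 2096 to September 29, 2124: 28 years, of which 6 contain a Feb 29 — 22×365 + 6×366 = 10226 days.
(2100 is not a leap year (divisible by 100 but not 400).)
September 2124: 30 − 29 = 1 day remains.
October 1–19, 2124: 19 days.
Residual: 20 days.
Total: 10246 days.
10246 mod 7 = 5, so 5 days after Saturday is Thursday.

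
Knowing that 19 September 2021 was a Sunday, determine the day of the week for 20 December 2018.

Thursday

Count forward from the earlier date (December 20, 2018) to the later (September 19, 2021):
Day-of-year of December 20, 2018: 354.
Day-of-year of September 19, 2021: 262.
2018 has 365 days, so 365 − 354 = 11 days remain in 2018.
Full years: 2019: 365; 2020: 366. Sum = 731.
Total: 11 + 731 + 262 = 1004 days.
1004 mod 7 = 3, so 3 days before Sunday is Thursday.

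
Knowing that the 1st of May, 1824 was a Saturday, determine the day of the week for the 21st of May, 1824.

Friday

Within May 1824: 21 − 1 = 20 days.
20 mod 7 = 6, so 6 days after Saturday is Friday.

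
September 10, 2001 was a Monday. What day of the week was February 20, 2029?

Tuesday

From September 10, 2001 to September 10, 2028: 27 years, of which 7 contain a Feb 29 — 20×365 + 7×366 = 9862 days.
September 2028: 30 − 10 = 20 days remain.
Then October (31), November (30), December (31), January (31): 31 + 30 + 31 + 31 = 123 days.
February 1–20, 2029: 20 days (2029 is not a leap year).
Residual: 163 days.
Total: 10025 days.
10025 mod 7 = 1, so 1 day after Monday is Tuesday.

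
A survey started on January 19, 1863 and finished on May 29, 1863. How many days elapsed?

January 1863: 31 − 19 = 12 days remain.
Then February 1863 (28), March (31), April (30): 28 + 31 + 30 = 89 days.
May 1–29, 1863: 29 days.
Total: 12 + 89 + 29 = 130 days.

130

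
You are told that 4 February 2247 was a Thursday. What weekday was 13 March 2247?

February 2247: 28 − 4 = 24 days remain (2247 is not a leap year, so February has 28 days).
March 1–13, 2247: 13 days.
Total: 24 + 13 = 37 days.
37 mod 7 = 2, so 2 days after Thursday is Saturday.

Saturday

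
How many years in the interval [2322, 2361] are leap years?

10

Years divisible by 4 in [2322, 2361]: 2324, 2328, 2332, 2336, 2340, 2344, 2348, 2352, 2356, 2360.
No century exceptions apply. Count: 10.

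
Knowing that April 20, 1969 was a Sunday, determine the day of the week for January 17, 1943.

Sunday

Count forward from the earlier date (January 17, 1943) to the later (April 20, 1969):
Day-of-year of January 17, 1943: 17.
Day-of-year of April 20, 1969: 110.
1943 has 365 days, so 365 − 17 = 348 days remain in 1943.
Full years 1944–1968: 18 common + 7 leap = 18×365 + 7×366 = 9132 days.
Total: 348 + 9132 + 110 = 9590 days.
9590 is a multiple of 7, so January 17, 1943 falls on the same weekday: Sunday.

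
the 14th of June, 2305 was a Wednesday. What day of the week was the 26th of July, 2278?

Count forward from the earlier date (July 26, 2278) to the later (June 14, 2305):
From July 26, 2278 to July 26, 2304: 26 years, of which 6 contain a Feb 29 — 20×365 + 6×366 = 9496 days.
(2300 is not a leap year (divisible by 100 but not 400).)
July 2304: 31 − 26 = 5 days remain.
Then 10 full months totalling 304 days.
June 1–14, 2305: 14 days.
Residual: 323 days.
Total: 9819 days.
9819 mod 7 = 5, so 5 days before Wednesday is Friday.

Friday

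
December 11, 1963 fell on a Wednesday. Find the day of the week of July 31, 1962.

Tuesday

Count forward from the earlier date (July 31, 1962) to the later (December 11, 1963):
July 1962: 31 − 31 = 0 days remain.
Then 16 full months totalling 487 days.
December 1–11, 1963: 11 days.
Total: 0 + 487 + 11 = 498 days.
498 mod 7 = 1, so 1 day before Wednesday is Tuesday.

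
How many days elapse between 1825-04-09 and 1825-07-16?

April 1825: 30 − 9 = 21 days remain.
Then May (31), June (30): 31 + 30 = 61 days.
July 1–16, 1825: 16 days.
Total: 21 + 61 + 16 = 98 days.

98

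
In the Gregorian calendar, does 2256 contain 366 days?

Yes

2256 is a leap year.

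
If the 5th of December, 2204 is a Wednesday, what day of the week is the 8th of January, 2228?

Tuesday

Day-of-year of December 5, 2204: 340.
Day-of-year of January 8, 2228: 8.
2204 has 366 days, so 366 − 340 = 26 days remain in 2204.
Full years 2205–2227: 18 common + 5 leap = 18×365 + 5×366 = 8400 days.
Total: 26 + 8400 + 8 = 8434 days.
8434 mod 7 = 6, so 6 days after Wednesday is Tuesday.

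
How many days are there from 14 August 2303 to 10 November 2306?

1184

August 14, 2303 → August 14, 2304: 366 days (2304 is a leap year).
August 14, 2304 → August 14, 2305: 365 days.
August 14, 2305 → August 14, 2306: 365 days.
August 2306: 31 − 14 = 17 days remain.
Then September (30), October (31): 30 + 31 = 61 days.
November 1–10, 2306: 10 days.
Residual: 88 days.
Total: 1184 days.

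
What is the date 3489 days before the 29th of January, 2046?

the 11th of July, 2036

Count 3489 days before January 29, 2046:
From July 11, 2036 to July 11, 2045: 9 years, of which 2 contain a Feb 29 — 7×365 + 2×366 = 3287 days.
July 2045: 31 − 11 = 20 days remain.
Then August (31), September (30), October (31), November (30), December (31): 31 + 30 + 31 + 30 + 31 = 153 days.
January 1–29, 2046: 29 days.
Residual: 202 days.
Total: 3489 days.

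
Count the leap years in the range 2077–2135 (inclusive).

13

Years divisible by 4: 2080, 2084, …, 2132 — 14 in all.
Of these, 2100 is divisible by 100 but not 400, so not leap.
Leap years: 14 − 1 = 13.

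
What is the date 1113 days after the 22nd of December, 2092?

the 9th of January, 2096

Count 1113 days after December 22, 2092:
Day-of-year of December 22, 2092: 357.
Day-of-year of January 9, 2096: 9.
2092 has 366 days, so 366 − 357 = 9 days remain in 2092.
Full years: 2093: 365; 2094: 365; 2095: 365. Sum = 1095.
Total: 9 + 1095 + 9 = 1113 days.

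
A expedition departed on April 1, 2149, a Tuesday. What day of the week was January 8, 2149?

Wednesday

Count forward from the earlier date (January 8, 2149) to the later (April 1, 2149):
January 2149: 31 − 8 = 23 days remain.
Then February 2149 (28), March (31): 28 + 31 = 59 days.
April 1, 2149: 1 day.
Total: 23 + 59 + 1 = 83 days.
83 mod 7 = 6, so 6 days before Tuesday is Wednesday.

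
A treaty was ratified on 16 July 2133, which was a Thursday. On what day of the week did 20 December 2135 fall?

Tuesday

Day-of-year of July 16, 2133: 197.
Day-of-year of December 20, 2135: 354.
2133 has 365 days, so 365 − 197 = 168 days remain in 2133.
Full years: 2134: 365. Sum = 365.
Total: 168 + 365 + 354 = 887 days.
887 mod 7 = 5, so 5 days after Thursday is Tuesday.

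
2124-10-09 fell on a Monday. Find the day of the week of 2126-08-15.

October 2124: 31 − 9 = 22 days remain.
Then 21 full months totalling 638 days.
August 1–15, 2126: 15 days.
Total: 22 + 638 + 15 = 675 days.
675 mod 7 = 3, so 3 days after Monday is Thursday.

Thursday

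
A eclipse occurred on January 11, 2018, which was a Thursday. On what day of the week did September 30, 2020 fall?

Wednesday

January 11, 2018 → January 11, 2019: 365 days.
January 11, 2019 → January 11, 2020: 365 days.
January 2020: 31 − 11 = 20 days remain.
Then February 2020 (29), March (31), April (30), May (31), June (30), July (31), August (31): 29 + 31 + 30 + 31 + 30 + 31 + 31 = 213 days.
September 1–30, 2020: 30 days.
Residual: 263 days.
Total: 993 days.
993 mod 7 = 6, so 6 days after Thursday is Wednesday.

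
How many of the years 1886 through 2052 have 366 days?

Years divisible by 4: 1888, 1892, …, 2052 — 42 in all.
Of these, 1900 is divisible by 100 but not 400, so not leap.
2000 is divisible by 400, so still leap.
Leap years: 42 − 1 = 41.

41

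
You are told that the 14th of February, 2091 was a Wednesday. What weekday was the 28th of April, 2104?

Monday

Day-of-year of February 14, 2091: 45.
Day-of-year of April 28, 2104: 119.
2091 has 365 days, so 365 − 45 = 320 days remain in 2091.
Full years 2092–2103: 10 common + 2 leap = 10×365 + 2×366 = 4382 days.
Total: 320 + 4382 + 119 = 4821 days.
4821 mod 7 = 5, so 5 days after Wednesday is Monday.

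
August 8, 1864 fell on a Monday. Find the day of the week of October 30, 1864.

Sunday

August 1864: 31 − 8 = 23 days remain.
Then September (30): 30 days.
October 1–30, 1864: 30 days.
Total: 23 + 30 + 30 = 83 days.
83 mod 7 = 6, so 6 days after Monday is Sunday.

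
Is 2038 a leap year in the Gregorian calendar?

No

2038 is not a leap year.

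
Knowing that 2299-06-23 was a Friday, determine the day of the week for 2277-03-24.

Count forward from the earlier date (March 24, 2277) to the later (June 23, 2299):
Day-of-year of March 24, 2277: 83.
Day-of-year of June 23, 2299: 174.
2277 has 365 days, so 365 − 83 = 282 days remain in 2277.
Full years 2278–2298: 16 common + 5 leap = 16×365 + 5×366 = 7670 days.
Total: 282 + 7670 + 174 = 8126 days.
8126 mod 7 = 6, so 6 days before Friday is Saturday.

Saturday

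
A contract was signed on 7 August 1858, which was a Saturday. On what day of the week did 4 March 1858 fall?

Count forward from the earlier date (March 4, 1858) to the later (August 7, 1858):
March 1858: 31 − 4 = 27 days remain.
Then April (30), May (31), June (30), July (31): 30 + 31 + 30 + 31 = 122 days.
August 1–7, 1858: 7 days.
Total: 27 + 122 + 7 = 156 days.
156 mod 7 = 2, so 2 days before Saturday is Thursday.

Thursday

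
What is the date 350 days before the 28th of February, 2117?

the 15th of March, 2116

Count 350 days before February 28, 2117:
Day-of-year of March 15, 2116: 75.
Day-of-year of February 28, 2117: 59.
2116 has 366 days, so 366 − 75 = 291 days remain in 2116.
Total: 291 + 59 = 350 days.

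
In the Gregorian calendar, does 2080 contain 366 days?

2080 is a leap year.

Yes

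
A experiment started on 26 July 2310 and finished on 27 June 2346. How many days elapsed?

From July 26, 2310 to July 26, 2345: 35 years, of which 9 contain a Feb 29 — 26×365 + 9×366 = 12784 days.
July 2345: 31 − 26 = 5 days remain.
Then 10 full months totalling 304 days.
June 1–27, 2346: 27 days.
Residual: 336 days.
Total: 13120 days.

13120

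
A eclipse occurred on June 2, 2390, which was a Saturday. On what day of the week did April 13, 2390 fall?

Count forward from the earlier date (April 13, 2390) to the later (June 2, 2390):
April 2390: 30 − 13 = 17 days remain.
Then May (31): 31 days.
June 1–2, 2390: 2 days.
Total: 17 + 31 + 2 = 50 days.
50 mod 7 = 1, so 1 day before Saturday is Friday.

Friday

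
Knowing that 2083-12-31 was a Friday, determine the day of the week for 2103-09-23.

Day-of-year of December 31, 2083: 365.
Day-of-year of September 23, 2103: 266.
2083 has 365 days, so 365 − 365 = 0 days remain in 2083.
Full years 2084–2102: 15 common + 4 leap = 15×365 + 4×366 = 6939 days.
Total: 0 + 6939 + 266 = 7205 days.
7205 mod 7 = 2, so 2 days after Friday is Sunday.

Sunday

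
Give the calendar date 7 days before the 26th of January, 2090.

the 19th of January, 2090

Count 7 days before January 26, 2090:
Within January 2090: 26 − 19 = 7 days.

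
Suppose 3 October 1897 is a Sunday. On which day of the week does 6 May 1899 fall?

October 1897: 31 − 3 = 28 days remain.
Then 18 full months totalling 546 days.
May 1–6, 1899: 6 days.
Total: 28 + 546 + 6 = 580 days.
580 mod 7 = 6, so 6 days after Sunday is Saturday.

Saturday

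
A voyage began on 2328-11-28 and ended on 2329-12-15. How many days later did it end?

382

November 28, 2328 → November 28, 2329: 365 days.
November 2329: 30 − 28 = 2 days remain.
December 1–15, 2329: 15 days.
Residual: 17 days.
Total: 382 days.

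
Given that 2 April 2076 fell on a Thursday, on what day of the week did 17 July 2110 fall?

Thursday

Day-of-year of April 2, 2076: 93.
Day-of-year of July 17, 2110: 198.
2076 has 366 days, so 366 − 93 = 273 days remain in 2076.
Full years 2077–2109: 26 common + 7 leap = 26×365 + 7×366 = 12052 days.
Total: 273 + 12052 + 198 = 12523 days.
12523 is a multiple of 7, so 17 July 2110 falls on the same weekday: Thursday.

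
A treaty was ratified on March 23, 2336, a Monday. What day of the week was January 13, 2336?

Count forward from the earlier date (January 13, 2336) to the later (March 23, 2336):
January 2336: 31 − 13 = 18 days remain.
Then February 2336 (29): 29 days.
March 1–23, 2336: 23 days.
Total: 18 + 29 + 23 = 70 days.
70 is a multiple of 7, so January 13, 2336 falls on the same weekday: Monday.

Monday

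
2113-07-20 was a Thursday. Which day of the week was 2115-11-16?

Day-of-year of July 20, 2113: 201.
Day-of-year of November 16, 2115: 320.
2113 has 365 days, so 365 − 201 = 164 days remain in 2113.
Full years: 2114: 365. Sum = 365.
Total: 164 + 365 + 320 = 849 days.
849 mod 7 = 2, so 2 days after Thursday is Saturday.

Saturday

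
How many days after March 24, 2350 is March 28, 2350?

Within March 2350: 28 − 24 = 4 days.

4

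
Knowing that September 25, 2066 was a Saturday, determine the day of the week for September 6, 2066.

Monday

Count forward from the earlier date (September 6, 2066) to the later (September 25, 2066):
Within September 2066: 25 − 6 = 19 days.
19 mod 7 = 5, so 5 days before Saturday is Monday.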